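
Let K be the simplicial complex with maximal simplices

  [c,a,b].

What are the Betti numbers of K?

b_0 = 1, b_1 = 0, b_2 = 0.

Order the vertices as a < b < c. Listing each simplex with vertices in this order, K has dimension 2 with simplices:

  0-simplices (3): a, b, c
  1-simplices (3): ab, ac, bc
  2-simplices (1): abc

Hence C_0 ≅ Z^3, C_1 ≅ Z^3, C_2 ≅ Z^1.

Boundary ∂_1: C_1 → C_0 sends each edge [p,q] (with p < q) to q − p. For instance
  ∂ab = b − a.
The 3×3 boundary matrix has rank 2 and Smith normal form diag(1,1).

∂_2: C_2 → C_1 maps a triangle to the signed sum of its edges. For instance
  ∂abc = bc − ac + ab.
The resulting 3×1 matrix has rank 1, and its Smith normal form has invariant factors (1).

Computing H_k = (kernel of ∂_k) / (image of ∂_{k+1}):

  H_0: rank C_0 − rank ∂_1 = 3 − 2 = 1, and the invariant factors of ∂_1 are all 1, so H_0 = Z.
  H_1: rank ker ∂_1 − rank ∂_2 = (3 − 2) − 1 = 0, and the invariant factors of ∂_2 are all 1, so H_1 = 0.
  H_2: rank ker ∂_2 − rank ∂_3 = (1 − 1) − 0 = 0, and there is no ∂_3, so H_2 = 0.

Hence the Betti numbers are b_0 = 1, b_1 = 0, b_2 = 0.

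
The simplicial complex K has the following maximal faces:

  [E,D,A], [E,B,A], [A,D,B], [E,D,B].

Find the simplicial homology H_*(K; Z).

H_0 = Z,  H_1 = 0,  H_2 = Z.

Order the vertices as A < B < D < E. Listing each simplex with vertices in this order, K has dimension 2 with simplices:

  0-simplices (4): A, B, D, E
  1-simplices (6): AB, AD, AE, BD, BE, DE
  2-simplices (4): ABD, ABE, ADE, BDE

giving chain groups C_0 ≅ Z^4, C_1 ≅ Z^6, C_2 ≅ Z^4.

∂_1: C_1 → C_0 sends each edge [p,q] (with p < q) to q − p. For instance
  ∂BD = D − B.
This gives a 4×6 integer matrix of rank 3; reducing to Smith normal form yields diagonal entries (1,1,1).

Boundary ∂_2: C_2 → C_1 sends each 2-simplex [p,q,r] to [q,r] − [p,r] + [p,q]. For instance
  ∂ADE = DE − AE + AD,
  ∂BDE = DE − BE + BD.
The 6×4 boundary matrix has rank 3 and Smith normal form diag(1,1,1).

Computing H_k = (kernel of ∂_k) / (image of ∂_{k+1}):

  H_0: rank C_0 − rank ∂_1 = 4 − 3 = 1, and the invariant factors of ∂_1 are all 1, so H_0 = Z.
  H_1: rank ker ∂_1 − rank ∂_2 = (6 − 3) − 3 = 0, and the invariant factors of ∂_2 are all 1, so H_1 = 0.
  H_2: rank ker ∂_2 − rank ∂_3 = (4 − 3) − 0 = 1, and there is no ∂_3, so H_2 = Z.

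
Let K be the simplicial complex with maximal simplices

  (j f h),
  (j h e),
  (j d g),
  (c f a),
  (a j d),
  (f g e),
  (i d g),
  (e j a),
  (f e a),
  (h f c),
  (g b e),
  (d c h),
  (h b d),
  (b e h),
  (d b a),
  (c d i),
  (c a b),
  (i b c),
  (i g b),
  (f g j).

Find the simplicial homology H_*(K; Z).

We work with the vertex ordering a < b < c < d < e < f < g < h < i < j. The simplices of K, each written with vertices in increasing order, are:

  0-simplices (10): a, b, c, d, e, f, g, h, i, j
  1-simplices (30): ab, ac, ad, ae, af, aj, bc, bd, be, bg, bh, bi, cd, cf, ch, ci, dg, dh, di, dj, ef, eg, eh, ej, fg, fh, fj, gi, gj, hj
  2-simplices (20): abc, abd, acf, adj, aef, aej, bci, bdh, beg, beh, bgi, cdh, cdi, cfh, dgi, dgj, efg, ehj, fgj, fhj

giving chain groups C_0 ≅ Z^10, C_1 ≅ Z^30, C_2 ≅ Z^20.

∂_1: C_1 → C_0 sends each edge [p,q] (with p < q) to q − p. For instance
  ∂dj = j − d.
The resulting 10×30 matrix has rank 9, and its Smith normal form has invariant factors (1,1,1,1,1,1,1,1,1).

∂_2: C_2 → C_1 sends each 2-simplex [p,q,r] to [q,r] − [p,r] + [p,q]. For instance
  ∂efg = fg − eg + ef,
  ∂dgj = gj − dj + dg.
As a 30×20 matrix over Z this has rank 20, with invariant factors (1,1,1,1,1,1,1,1,1,1,1,1,1,1,1,1,1,1,1,2).

From H_k ≅ ker(∂_k) / im(∂_{k+1}) we obtain:

  H_0: rank C_0 − rank ∂_1 = 10 − 9 = 1, and the invariant factors of ∂_1 are all 1, so H_0 = Z.
  H_1: rank ker ∂_1 − rank ∂_2 = (30 − 9) − 20 = 1, and ∂_2 has invariant factor 2 > 1, so H_1 = Z ⊕ Z/2.
  H_2: rank ker ∂_2 − rank ∂_3 = (20 − 20) − 0 = 0, and there is no ∂_3, so H_2 = 0.

As a check, the Euler characteristic is 10 − 30 + 20 = 0, which agrees with 1 − 1 + 0 = 0.

H_0 = Z,  H_1 = Z ⊕ Z/2,  H_2 = 0.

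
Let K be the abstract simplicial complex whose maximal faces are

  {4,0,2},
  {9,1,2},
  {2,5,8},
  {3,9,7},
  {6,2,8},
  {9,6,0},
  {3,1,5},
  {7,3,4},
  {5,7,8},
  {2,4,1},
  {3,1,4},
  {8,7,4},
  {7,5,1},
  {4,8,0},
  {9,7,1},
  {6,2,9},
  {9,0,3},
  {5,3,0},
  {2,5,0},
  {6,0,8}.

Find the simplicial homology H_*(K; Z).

H_0 = Z,  H_1 = Z ⊕ Z/2Z,  H_2 = 0.

We work with the vertex ordering 0 < 1 < 2 < 3 < 4 < 5 < 6 < 7 < 8 < 9. The simplices of K, each written with vertices in increasing order, are:

  0-simplices (10): [0], [1], [2], [3], [4], [5], [6], [7], [8], [9]
  1-simplices (30): (30 of them)
  2-simplices (20): (20 of them)

so the chain groups are C_0 ≅ Z^10, C_1 ≅ Z^30, C_2 ≅ Z^20.

The boundary map ∂_1: C_1 → C_0 sends each edge [p,q] (with p < q) to q − p. For instance
  ∂[2,6] = [6] − [2].
This gives a 10×30 integer matrix of rank 9; reducing to Smith normal form yields diagonal entries (1,1,1,1,1,1,1,1,1).

The boundary map ∂_2: C_2 → C_1 acts by ∂[p,q,r] = [q,r] − [p,r] + [p,q]. For instance
  ∂[2,6,9] = [6,9] − [2,9] + [2,6],
  ∂[2,6,8] = [6,8] − [2,8] + [2,6].
As a 30×20 matrix over Z this has rank 20, with invariant factors (1,1,1,1,1,1,1,1,1,1,1,1,1,1,1,1,1,1,1,2).

Computing H_k = (kernel of ∂_k) / (image of ∂_{k+1}):

  H_0: rank C_0 − rank ∂_1 = 10 − 9 = 1, and the invariant factors of ∂_1 are all 1, so H_0 ≅ Z.
  H_1: rank ker ∂_1 − rank ∂_2 = (30 − 9) − 20 = 1, and ∂_2 has invariant factor 2 > 1, so H_1 ≅ Z ⊕ Z/2Z.
  H_2: rank ker ∂_2 − rank ∂_3 = (20 − 20) − 0 = 0, and there is no ∂_3, so H_2 ≅ 0.

(K is a triangulation of the Klein bottle.)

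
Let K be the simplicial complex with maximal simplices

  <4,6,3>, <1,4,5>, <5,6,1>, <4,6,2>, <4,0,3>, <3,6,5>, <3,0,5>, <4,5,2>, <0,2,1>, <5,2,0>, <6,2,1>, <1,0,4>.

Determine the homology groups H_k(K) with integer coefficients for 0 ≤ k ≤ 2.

H_0 ≅ Z,  H_1 ≅ Z/2Z,  H_2 = 0.

Take the total order 0 < 1 < 2 < 3 < 4 < 5 < 6 on the vertex set. Then K (dimension 2) consists of the simplices:

  0-simplices (7): [0], [1], [2], [3], [4], [5], [6]
  1-simplices (18): [0,1], [0,2], [0,3], [0,4], [0,5], [1,2], [1,4], [1,5], [1,6], [2,4], [2,5], [2,6], [3,4], [3,5], [3,6], [4,5], [4,6], [5,6]
  2-simplices (12): [0,1,2], [0,1,4], [0,2,5], [0,3,4], [0,3,5], [1,2,6], [1,4,5], [1,5,6], [2,4,5], [2,4,6], [3,4,6], [3,5,6]

so the chain groups are C_0 ≅ Z^7, C_1 ≅ Z^18, C_2 ≅ Z^12.

∂_1: C_1 → C_0 sends each edge [p,q] (with p < q) to q − p. For instance
  ∂[2,6] = [6] − [2].
This gives a 7×18 integer matrix of rank 6; reducing to Smith normal form yields diagonal entries (1,1,1,1,1,1).

∂_2: C_2 → C_1 maps a triangle to the signed sum of its edges. For instance
  ∂[0,2,5] = [2,5] − [0,5] + [0,2],
  ∂[3,4,6] = [4,6] − [3,6] + [3,4].
The resulting 18×12 matrix has rank 12, and its Smith normal form has invariant factors (1,1,1,1,1,1,1,1,1,1,1,2).

Now H_k = ker ∂_k / im ∂_{k+1}, so:

  H_0: rank C_0 − rank ∂_1 = 7 − 6 = 1, and the invariant factors of ∂_1 are all 1, so H_0 = Z.
  H_1: rank ker ∂_1 − rank ∂_2 = (18 − 6) − 12 = 0, and ∂_2 has invariant factor 2 > 1, so H_1 = Z/2Z.
  H_2: rank ker ∂_2 − rank ∂_3 = (12 − 12) − 0 = 0, and there is no ∂_3, so H_2 = 0.

As a check, the Euler characteristic is 7 − 18 + 12 = 1, which agrees with 1 − 0 + 0 = 1.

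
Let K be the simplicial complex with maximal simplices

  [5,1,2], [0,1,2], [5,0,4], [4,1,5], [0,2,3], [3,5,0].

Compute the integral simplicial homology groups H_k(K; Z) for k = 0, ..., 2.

H_0 = Z,  H_1 = Z,  H_2 = 0.

Fix the vertex order 0 < 1 < 2 < 3 < 4 < 5 and write every simplex with vertices in increasing order. Then dim K = 2 and the simplices of K are:

  0-simplices (6): [0], [1], [2], [3], [4], [5]
  1-simplices (12): [0,1], [0,2], [0,3], [0,4], [0,5], [1,2], [1,4], [1,5], [2,3], [2,5], [3,5], [4,5]
  2-simplices (6): [0,1,2], [0,2,3], [0,3,5], [0,4,5], [1,2,5], [1,4,5]

giving chain groups C_0 ≅ Z^6, C_1 ≅ Z^12, C_2 ≅ Z^6.

The boundary map ∂_1: C_1 → C_0 maps an edge to its endpoints' difference, ∂[p,q] = q − p. For instance
  ∂[0,2] = [2] − [0].
The 6×12 boundary matrix has rank 5 and Smith normal form diag(1,1,1,1,1).

The boundary map ∂_2: C_2 → C_1 sends each 2-simplex [p,q,r] to [q,r] − [p,r] + [p,q]. For instance
  ∂[0,4,5] = [4,5] − [0,5] + [0,4],
  ∂[1,4,5] = [4,5] − [1,5] + [1,4].
This gives a 12×6 integer matrix of rank 6; reducing to Smith normal form yields diagonal entries (1,1,1,1,1,1).

Now H_k = ker ∂_k / im ∂_{k+1}, so:

  H_0: rank C_0 − rank ∂_1 = 6 − 5 = 1, and the invariant factors of ∂_1 are all 1, so H_0 = Z.
  H_1: rank ker ∂_1 − rank ∂_2 = (12 − 5) − 6 = 1, and the invariant factors of ∂_2 are all 1, so H_1 = Z.
  H_2: rank ker ∂_2 − rank ∂_3 = (6 − 6) − 0 = 0, and there is no ∂_3, so H_2 = 0.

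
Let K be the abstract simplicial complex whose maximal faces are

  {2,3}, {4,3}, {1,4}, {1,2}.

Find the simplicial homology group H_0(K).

H_0 = Z.

We work with the vertex ordering 1 < 2 < 3 < 4. The simplices of K, each written with vertices in increasing order, are:

  0-simplices (4): [1], [2], [3], [4]
  1-simplices (4): [1,2], [1,4], [2,3], [3,4]

giving chain groups C_0 ≅ Z^4, C_1 ≅ Z^4.

∂_1: C_1 → C_0 maps an edge to its endpoints' difference, ∂[p,q] = q − p. For instance
  ∂[2,3] = [3] − [2].
The 4×4 boundary matrix has rank 3 and Smith normal form diag(1,1,1).

Reading off H_k = ker ∂_k / im ∂_{k+1}:

  H_0: rank C_0 − rank ∂_1 = 4 − 3 = 1, and the invariant factors of ∂_1 are all 1, so H_0 ≅ Z.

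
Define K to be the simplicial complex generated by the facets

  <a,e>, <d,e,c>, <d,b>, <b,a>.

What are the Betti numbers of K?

Take the total order a < b < c < d < e on the vertex set. Then K (dimension 2) consists of the simplices:

  0-simplices (5): a, b, c, d, e
  1-simplices (6): ab, ae, bd, cd, ce, de
  2-simplices (1): cde

Hence C_0 ≅ Z^5, C_1 ≅ Z^6, C_2 ≅ Z^1.

The boundary map ∂_1: C_1 → C_0 sends each edge [p,q] (with p < q) to q − p.
As a 5×6 matrix over Z this has rank 4, with invariant factors (1,1,1,1).

The boundary map ∂_2: C_2 → C_1 acts by ∂[p,q,r] = [q,r] − [p,r] + [p,q]. For instance
  ∂cde = de − ce + cd.
This gives a 6×1 integer matrix of rank 1; reducing to Smith normal form yields diagonal entries (1).

From H_k ≅ ker(∂_k) / im(∂_{k+1}) we obtain:

  H_0: rank C_0 − rank ∂_1 = 5 − 4 = 1, and the invariant factors of ∂_1 are all 1, so H_0 = Z.
  H_1: rank ker ∂_1 − rank ∂_2 = (6 − 4) − 1 = 1, and the invariant factors of ∂_2 are all 1, so H_1 = Z.
  H_2: rank ker ∂_2 − rank ∂_3 = (1 − 1) − 0 = 0, and there is no ∂_3, so H_2 = 0.

As a check, the Euler characteristic is 5 − 6 + 1 = 0, which agrees with 1 − 1 + 0 = 0.

Hence the Betti numbers are b_0 = 1, b_1 = 1, b_2 = 0.

b_0 = 1, b_1 = 1, b_2 = 0.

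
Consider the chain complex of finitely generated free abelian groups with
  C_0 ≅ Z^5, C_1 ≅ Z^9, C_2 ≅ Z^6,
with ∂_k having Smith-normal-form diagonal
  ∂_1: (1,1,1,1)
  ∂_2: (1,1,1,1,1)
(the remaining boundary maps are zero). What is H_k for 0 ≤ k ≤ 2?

H_0 ≅ Z,  H_1 = 0,  H_2 ≅ Z.

H_0: b_0 = 5 − 0 − 4 = 1; torsion from ∂_1 factors > 1: none. So H_0 ≅ Z.
H_1: b_1 = 9 − 4 − 5 = 0; torsion from ∂_2 factors > 1: none. So H_1 ≅ 0.
H_2: b_2 = 6 − 5 − 0 = 1; torsion from ∂_3 factors > 1: none. So H_2 ≅ Z.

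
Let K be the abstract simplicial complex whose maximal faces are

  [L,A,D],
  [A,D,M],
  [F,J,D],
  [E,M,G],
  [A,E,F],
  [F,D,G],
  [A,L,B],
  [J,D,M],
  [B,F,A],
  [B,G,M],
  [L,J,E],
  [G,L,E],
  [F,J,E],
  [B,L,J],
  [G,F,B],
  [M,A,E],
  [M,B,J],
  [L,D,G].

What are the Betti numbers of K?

We work with the vertex ordering A < B < D < E < F < G < J < L < M. The simplices of K, each written with vertices in increasing order, are:

  0-simplices (9): A, B, D, E, F, G, J, L, M
  1-simplices (27): AB, AD, AE, AF, AL, AM, BF, BG, BJ, BL, BM, DF, DG, DJ, DL, DM, EF, EG, EJ, EL, EM, FG, FJ, GL, GM, JL, JM
  2-simplices (18): ABF, ABL, ADL, ADM, AEF, AEM, BFG, BGM, BJL, BJM, DFG, DFJ, DGL, DJM, EFJ, EGL, EGM, EJL

Hence C_0 ≅ Z^9, C_1 ≅ Z^27, C_2 ≅ Z^18.

∂_1: C_1 → C_0 is given by ∂[p,q] = [q] − [p].
As a 9×27 matrix over Z this has rank 8, with invariant factors (1,1,1,1,1,1,1,1).

The boundary map ∂_2: C_2 → C_1 acts by ∂[p,q,r] = [q,r] − [p,r] + [p,q]. For instance
  ∂BFG = FG − BG + BF,
  ∂DFG = FG − DG + DF.
This gives a 27×18 integer matrix of rank 17; reducing to Smith normal form yields diagonal entries (1,1,1,1,1,1,1,1,1,1,1,1,1,1,1,1,1).

From H_k ≅ ker(∂_k) / im(∂_{k+1}) we obtain:

  H_0: rank C_0 − rank ∂_1 = 9 − 8 = 1, and the invariant factors of ∂_1 are all 1, so H_0 = Z.
  H_1: rank ker ∂_1 − rank ∂_2 = (27 − 8) − 17 = 2, and the invariant factors of ∂_2 are all 1, so H_1 = Z^2.
  H_2: rank ker ∂_2 − rank ∂_3 = (18 − 17) − 0 = 1, and there is no ∂_3, so H_2 = Z.

Hence the Betti numbers are b_0 = 1, b_1 = 2, b_2 = 1.

b_0 = 1, b_1 = 2, b_2 = 1.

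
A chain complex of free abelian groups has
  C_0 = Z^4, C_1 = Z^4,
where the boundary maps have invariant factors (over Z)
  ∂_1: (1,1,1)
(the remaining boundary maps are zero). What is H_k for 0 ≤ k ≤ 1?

H_0: b_0 = 4 − 0 − 3 = 1; torsion from ∂_1 factors > 1: none. So H_0 ≅ Z.
H_1: b_1 = 4 − 3 − 0 = 1; torsion from ∂_2 factors > 1: none. So H_1 ≅ Z.

H_0 ≅ Z,  H_1 ≅ Z.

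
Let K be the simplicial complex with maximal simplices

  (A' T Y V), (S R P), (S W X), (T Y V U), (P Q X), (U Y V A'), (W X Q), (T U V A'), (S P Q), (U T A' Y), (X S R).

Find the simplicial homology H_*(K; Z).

K has 11 vertices, 22 edges, 16 triangles, 5 3-simplices.
rank ∂_0 = 0, rank ∂_1 = 9 ⇒ b_0 = 11 − 0 − 9 = 2; all invariant factors of ∂_1 are 1 so no torsion. So H_0 = Z^2.
rank ∂_1 = 9, rank ∂_2 = 12 ⇒ b_1 = 22 − 9 − 12 = 1; all invariant factors of ∂_2 are 1 so no torsion. So H_1 = Z.
rank ∂_2 = 12, rank ∂_3 = 4 ⇒ b_2 = 16 − 12 − 4 = 0; all invariant factors of ∂_3 are 1 so no torsion. So H_2 = 0.
rank ∂_3 = 4, rank ∂_4 = 0 ⇒ b_3 = 5 − 4 − 0 = 1. So H_3 = Z.

H_0 = Z^2,  H_1 = Z,  H_2 = 0,  H_3 = Z.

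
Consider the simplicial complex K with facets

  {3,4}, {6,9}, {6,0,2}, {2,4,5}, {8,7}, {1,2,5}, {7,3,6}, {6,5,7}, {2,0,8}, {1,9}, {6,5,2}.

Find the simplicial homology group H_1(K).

H_1 = Z^3.

Take the total order 0 < 1 < 2 < 3 < 4 < 5 < 6 < 7 < 8 < 9 on the vertex set. Then K (dimension 2) consists of the simplices:

  0-simplices (10): [0], [1], [2], [3], [4], [5], [6], [7], [8], [9]
  1-simplices (19): [0,2], [0,6], [0,8], [1,2], [1,5], [1,9], [2,4], [2,5], [2,6], [2,8], [3,4], [3,6], [3,7], [4,5], [5,6], [5,7], [6,7], [6,9], [7,8]
  2-simplices (7): [0,2,6], [0,2,8], [1,2,5], [2,4,5], [2,5,6], [3,6,7], [5,6,7]

Hence C_0 ≅ Z^10, C_1 ≅ Z^19, C_2 ≅ Z^7.

Boundary ∂_1: C_1 → C_0 maps an edge to its endpoints' difference, ∂[p,q] = q − p. For instance
  ∂[4,5] = [5] − [4].
The 10×19 boundary matrix has rank 9 and Smith normal form diag(1,1,1,1,1,1,1,1,1).

The boundary map ∂_2: C_2 → C_1 sends each 2-simplex [p,q,r] to [q,r] − [p,r] + [p,q]. For instance
  ∂[3,6,7] = [6,7] − [3,7] + [3,6],
  ∂[2,5,6] = [5,6] − [2,6] + [2,5].
The 19×7 boundary matrix has rank 7 and Smith normal form diag(1,1,1,1,1,1,1).

From H_k ≅ ker(∂_k) / im(∂_{k+1}) we obtain:

  H_1: rank ker ∂_1 − rank ∂_2 = (19 − 9) − 7 = 3, and the invariant factors of ∂_2 are all 1, so H_1 = Z^3.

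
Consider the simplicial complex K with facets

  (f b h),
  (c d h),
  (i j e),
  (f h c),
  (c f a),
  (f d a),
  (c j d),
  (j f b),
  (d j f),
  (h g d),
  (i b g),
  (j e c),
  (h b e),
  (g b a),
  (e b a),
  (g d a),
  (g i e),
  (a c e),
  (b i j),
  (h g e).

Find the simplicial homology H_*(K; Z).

H_0 = Z,  H_1 = Z ⊕ Z/2,  H_2 = 0.

K has 10 vertices, 30 edges, 20 triangles.
rank ∂_0 = 0, rank ∂_1 = 9 ⇒ b_0 = 10 − 0 − 9 = 1; all invariant factors of ∂_1 are 1 so no torsion. So H_0 = Z.
rank ∂_1 = 9, rank ∂_2 = 20 ⇒ b_1 = 30 − 9 − 20 = 1; ∂_2 has invariant factor(s) [2] giving torsion. So H_1 = Z ⊕ Z/2.
rank ∂_2 = 20, rank ∂_3 = 0 ⇒ b_2 = 20 − 20 − 0 = 0. So H_2 = 0.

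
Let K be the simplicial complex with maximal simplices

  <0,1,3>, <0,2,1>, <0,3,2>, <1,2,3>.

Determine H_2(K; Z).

H_2 = Z.

We work with the vertex ordering 0 < 1 < 2 < 3. The simplices of K, each written with vertices in increasing order, are:

  0-simplices (4): [0], [1], [2], [3]
  1-simplices (6): [0,1], [0,2], [0,3], [1,2], [1,3], [2,3]
  2-simplices (4): [0,1,2], [0,1,3], [0,2,3], [1,2,3]

so the chain groups are C_0 ≅ Z^4, C_1 ≅ Z^6, C_2 ≅ Z^4.

Boundary ∂_1: C_1 → C_0 maps an edge to its endpoints' difference, ∂[p,q] = q − p. For instance
  ∂[1,3] = [3] − [1].
As a 4×6 matrix over Z this has rank 3, with invariant factors (1,1,1).

∂_2: C_2 → C_1 sends each 2-simplex [p,q,r] to [q,r] − [p,r] + [p,q]. For instance
  ∂[0,2,3] = [2,3] − [0,3] + [0,2],
  ∂[0,1,3] = [1,3] − [0,3] + [0,1].
The resulting 6×4 matrix has rank 3, and its Smith normal form has invariant factors (1,1,1).

Computing H_k = (kernel of ∂_k) / (image of ∂_{k+1}):

  H_2: rank ker ∂_2 − rank ∂_3 = (4 − 3) − 0 = 1, and there is no ∂_3, so H_2 ≅ Z.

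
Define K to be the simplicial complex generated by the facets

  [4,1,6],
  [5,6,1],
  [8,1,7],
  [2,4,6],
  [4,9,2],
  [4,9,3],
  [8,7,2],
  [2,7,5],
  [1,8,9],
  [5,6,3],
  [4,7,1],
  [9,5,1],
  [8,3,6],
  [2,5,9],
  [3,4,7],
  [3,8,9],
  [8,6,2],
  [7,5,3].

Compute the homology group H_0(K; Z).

Order the vertices as 1 < 2 < 3 < 4 < 5 < 6 < 7 < 8 < 9. Listing each simplex with vertices in this order, K has dimension 2 with simplices:

  0-simplices (9): [1], [2], [3], [4], [5], [6], [7], [8], [9]
  1-simplices (27): (27 of them)
  2-simplices (18): [1,4,6], [1,4,7], [1,5,6], [1,5,9], [1,7,8], [1,8,9], [2,4,6], [2,4,9], [2,5,7], [2,5,9], [2,6,8], [2,7,8], [3,4,7], [3,4,9], [3,5,6], [3,5,7], [3,6,8], [3,8,9]

Hence C_0 ≅ Z^9, C_1 ≅ Z^27, C_2 ≅ Z^18.

The boundary map ∂_1: C_1 → C_0 sends each edge [p,q] (with p < q) to q − p. For instance
  ∂[7,8] = [8] − [7].
The 9×27 boundary matrix has rank 8 and Smith normal form diag(1,1,1,1,1,1,1,1).

The boundary map ∂_2: C_2 → C_1 acts by ∂[p,q,r] = [q,r] − [p,r] + [p,q]. For instance
  ∂[3,5,7] = [5,7] − [3,7] + [3,5],
  ∂[2,4,9] = [4,9] − [2,9] + [2,4].
The 27×18 boundary matrix has rank 17 and Smith normal form diag(1,1,1,1,1,1,1,1,1,1,1,1,1,1,1,1,1).

From H_k ≅ ker(∂_k) / im(∂_{k+1}) we obtain:

  H_0: rank C_0 − rank ∂_1 = 9 − 8 = 1, and the invariant factors of ∂_1 are all 1, so H_0 ≅ Z.

H_0 ≅ Z.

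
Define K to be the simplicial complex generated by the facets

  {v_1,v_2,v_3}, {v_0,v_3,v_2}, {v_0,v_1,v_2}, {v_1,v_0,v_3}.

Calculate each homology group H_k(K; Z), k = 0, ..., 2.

We work with the vertex ordering v_0 < v_1 < v_2 < v_3. The simplices of K, each written with vertices in increasing order, are:

  0-simplices (4): [v_0], [v_1], [v_2], [v_3]
  1-simplices (6): [v_0,v_1], [v_0,v_2], [v_0,v_3], [v_1,v_2], [v_1,v_3], [v_2,v_3]
  2-simplices (4): [v_0,v_1,v_2], [v_0,v_1,v_3], [v_0,v_2,v_3], [v_1,v_2,v_3]

giving chain groups C_0 ≅ Z^4, C_1 ≅ Z^6, C_2 ≅ Z^4.

The boundary map ∂_1: C_1 → C_0 sends each edge [p,q] (with p < q) to q − p. For instance
  ∂[v_1,v_3] = [v_3] − [v_1].
The resulting 4×6 matrix has rank 3, and its Smith normal form has invariant factors (1,1,1).

∂_2: C_2 → C_1 acts by ∂[p,q,r] = [q,r] − [p,r] + [p,q]. For instance
  ∂[v_0,v_2,v_3] = [v_2,v_3] − [v_0,v_3] + [v_0,v_2],
  ∂[v_0,v_1,v_2] = [v_1,v_2] − [v_0,v_2] + [v_0,v_1].
The 6×4 boundary matrix has rank 3 and Smith normal form diag(1,1,1).

From H_k ≅ ker(∂_k) / im(∂_{k+1}) we obtain:

  H_0: rank C_0 − rank ∂_1 = 4 − 3 = 1, and the invariant factors of ∂_1 are all 1, so H_0 = Z.
  H_1: rank ker ∂_1 − rank ∂_2 = (6 − 3) − 3 = 0, and the invariant factors of ∂_2 are all 1, so H_1 = 0.
  H_2: rank ker ∂_2 − rank ∂_3 = (4 − 3) − 0 = 1, and there is no ∂_3, so H_2 = Z.

(K is a triangulation of the 2-sphere S^2.)

H_0 = Z,  H_1 = 0,  H_2 = Z.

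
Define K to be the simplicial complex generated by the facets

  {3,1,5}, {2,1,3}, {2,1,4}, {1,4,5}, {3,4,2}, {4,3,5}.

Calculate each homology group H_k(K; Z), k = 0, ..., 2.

H_0 ≅ Z,  H_1 = 0,  H_2 ≅ Z.

We work with the vertex ordering 1 < 2 < 3 < 4 < 5. The simplices of K, each written with vertices in increasing order, are:

  0-simplices (5): [1], [2], [3], [4], [5]
  1-simplices (9): [1,2], [1,3], [1,4], [1,5], [2,3], [2,4], [3,4], [3,5], [4,5]
  2-simplices (6): [1,2,3], [1,2,4], [1,3,5], [1,4,5], [2,3,4], [3,4,5]

giving chain groups C_0 ≅ Z^5, C_1 ≅ Z^9, C_2 ≅ Z^6.

∂_1: C_1 → C_0 is given by ∂[p,q] = [q] − [p]. For instance
  ∂[3,4] = [4] − [3].
The resulting 5×9 matrix has rank 4, and its Smith normal form has invariant factors (1,1,1,1).

Boundary ∂_2: C_2 → C_1 acts by ∂[p,q,r] = [q,r] − [p,r] + [p,q]. For instance
  ∂[1,2,4] = [2,4] − [1,4] + [1,2],
  ∂[1,2,3] = [2,3] − [1,3] + [1,2].
The resulting 9×6 matrix has rank 5, and its Smith normal form has invariant factors (1,1,1,1,1).

Reading off H_k = ker ∂_k / im ∂_{k+1}:

  H_0: rank C_0 − rank ∂_1 = 5 − 4 = 1, and the invariant factors of ∂_1 are all 1, so H_0 ≅ Z.
  H_1: rank ker ∂_1 − rank ∂_2 = (9 − 4) − 5 = 0, and the invariant factors of ∂_2 are all 1, so H_1 ≅ 0.
  H_2: rank ker ∂_2 − rank ∂_3 = (6 − 5) − 0 = 1, and there is no ∂_3, so H_2 ≅ Z.

(K is a triangulation of the 2-sphere S^2.)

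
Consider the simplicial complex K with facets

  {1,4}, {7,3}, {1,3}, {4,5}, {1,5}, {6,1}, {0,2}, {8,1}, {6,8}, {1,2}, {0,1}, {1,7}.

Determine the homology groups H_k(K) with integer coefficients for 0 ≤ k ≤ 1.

Fix the vertex order 0 < 1 < 2 < 3 < 4 < 5 < 6 < 7 < 8 and write every simplex with vertices in increasing order. Then dim K = 1 and the simplices of K are:

  0-simplices (9): [0], [1], [2], [3], [4], [5], [6], [7], [8]
  1-simplices (12): [0,1], [0,2], [1,2], [1,3], [1,4], [1,5], [1,6], [1,7], [1,8], [3,7], [4,5], [6,8]

Hence C_0 ≅ Z^9, C_1 ≅ Z^12.

The boundary map ∂_1: C_1 → C_0 is given by ∂[p,q] = [q] − [p]. For instance
  ∂[0,1] = [1] − [0].
The resulting 9×12 matrix has rank 8, and its Smith normal form has invariant factors (1,1,1,1,1,1,1,1).

Computing H_k = (kernel of ∂_k) / (image of ∂_{k+1}):

  H_0: rank C_0 − rank ∂_1 = 9 − 8 = 1, and the invariant factors of ∂_1 are all 1, so H_0 ≅ Z.
  H_1: rank ker ∂_1 − rank ∂_2 = (12 − 8) − 0 = 4, and there is no ∂_2, so H_1 ≅ Z^4.

As a check, the Euler characteristic is 9 − 12 = -3, which agrees with 1 − 4 = -3.

H_0 ≅ Z,  H_1 ≅ Z^4.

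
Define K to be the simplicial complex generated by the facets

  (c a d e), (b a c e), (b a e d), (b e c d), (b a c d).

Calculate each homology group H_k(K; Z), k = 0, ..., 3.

H_0 ≅ Z,  H_1 = 0,  H_2 = 0,  H_3 ≅ Z.

K has 5 vertices, 10 edges, 10 triangles, 5 3-simplices.
rank ∂_0 = 0, rank ∂_1 = 4 ⇒ b_0 = 5 − 0 − 4 = 1; all invariant factors of ∂_1 are 1 so no torsion. So H_0 ≅ Z.
rank ∂_1 = 4, rank ∂_2 = 6 ⇒ b_1 = 10 − 4 − 6 = 0; all invariant factors of ∂_2 are 1 so no torsion. So H_1 ≅ 0.
rank ∂_2 = 6, rank ∂_3 = 4 ⇒ b_2 = 10 − 6 − 4 = 0; all invariant factors of ∂_3 are 1 so no torsion. So H_2 ≅ 0.
rank ∂_3 = 4, rank ∂_4 = 0 ⇒ b_3 = 5 − 4 − 0 = 1. So H_3 ≅ Z.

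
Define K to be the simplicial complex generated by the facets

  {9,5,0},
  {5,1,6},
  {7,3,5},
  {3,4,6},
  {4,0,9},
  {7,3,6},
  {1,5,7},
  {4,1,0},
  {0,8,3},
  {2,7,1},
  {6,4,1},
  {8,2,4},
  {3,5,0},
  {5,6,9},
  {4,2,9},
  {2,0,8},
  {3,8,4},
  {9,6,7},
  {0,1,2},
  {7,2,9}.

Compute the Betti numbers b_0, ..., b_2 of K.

b_0 = 1, b_1 = 1, b_2 = 0.

We work with the vertex ordering 0 < 1 < 2 < 3 < 4 < 5 < 6 < 7 < 8 < 9. The simplices of K, each written with vertices in increasing order, are:

  0-simplices (10): [0], [1], [2], [3], [4], [5], [6], [7], [8], [9]
  1-simplices (30): (30 of them)
  2-simplices (20): (20 of them)

giving chain groups C_0 ≅ Z^10, C_1 ≅ Z^30, C_2 ≅ Z^20.

∂_1: C_1 → C_0 maps an edge to its endpoints' difference, ∂[p,q] = q − p. For instance
  ∂[7,9] = [9] − [7].
As a 10×30 matrix over Z this has rank 9, with invariant factors (1,1,1,1,1,1,1,1,1).

The boundary map ∂_2: C_2 → C_1 sends each 2-simplex [p,q,r] to [q,r] − [p,r] + [p,q]. For instance
  ∂[3,4,8] = [4,8] − [3,8] + [3,4],
  ∂[1,4,6] = [4,6] − [1,6] + [1,4].
The resulting 30×20 matrix has rank 20, and its Smith normal form has invariant factors (1,1,1,1,1,1,1,1,1,1,1,1,1,1,1,1,1,1,1,2).

Reading off H_k = ker ∂_k / im ∂_{k+1}:

  H_0: rank C_0 − rank ∂_1 = 10 − 9 = 1, and the invariant factors of ∂_1 are all 1, so H_0 ≅ Z.
  H_1: rank ker ∂_1 − rank ∂_2 = (30 − 9) − 20 = 1, and ∂_2 has invariant factor 2 > 1, so H_1 ≅ Z ⊕ Z/2.
  H_2: rank ker ∂_2 − rank ∂_3 = (20 − 20) − 0 = 0, and there is no ∂_3, so H_2 ≅ 0.

As a check, the Euler characteristic is 10 − 30 + 20 = 0, which agrees with 1 − 1 + 0 = 0.

Hence the Betti numbers are b_0 = 1, b_1 = 1, b_2 = 0.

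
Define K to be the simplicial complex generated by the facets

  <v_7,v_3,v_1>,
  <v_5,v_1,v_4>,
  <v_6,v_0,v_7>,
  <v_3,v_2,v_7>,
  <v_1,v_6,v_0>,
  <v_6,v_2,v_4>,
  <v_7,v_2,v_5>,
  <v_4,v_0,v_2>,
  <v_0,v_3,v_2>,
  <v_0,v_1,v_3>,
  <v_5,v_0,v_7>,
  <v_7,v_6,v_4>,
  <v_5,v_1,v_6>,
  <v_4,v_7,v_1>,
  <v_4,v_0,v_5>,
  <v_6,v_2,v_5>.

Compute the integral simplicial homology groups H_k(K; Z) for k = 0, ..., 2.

H_0 = Z,  H_1 = Z^2,  H_2 = Z.

We work with the vertex ordering v_0 < v_1 < v_2 < v_3 < v_4 < v_5 < v_6 < v_7. The simplices of K, each written with vertices in increasing order, are:

  0-simplices (8): [v_0], [v_1], [v_2], [v_3], [v_4], [v_5], [v_6], [v_7]
  1-simplices (24): (24 of them)
  2-simplices (16): (16 of them)

so the chain groups are C_0 ≅ Z^8, C_1 ≅ Z^24, C_2 ≅ Z^16.

∂_1: C_1 → C_0 sends each edge [p,q] (with p < q) to q − p. For instance
  ∂[v_1,v_6] = [v_6] − [v_1].
This gives a 8×24 integer matrix of rank 7; reducing to Smith normal form yields diagonal entries (1,1,1,1,1,1,1).

Boundary ∂_2: C_2 → C_1 sends each 2-simplex [p,q,r] to [q,r] − [p,r] + [p,q]. For instance
  ∂[v_0,v_2,v_3] = [v_2,v_3] − [v_0,v_3] + [v_0,v_2],
  ∂[v_1,v_4,v_5] = [v_4,v_5] − [v_1,v_5] + [v_1,v_4].
This gives a 24×16 integer matrix of rank 15; reducing to Smith normal form yields diagonal entries (1,1,1,1,1,1,1,1,1,1,1,1,1,1,1).

From H_k ≅ ker(∂_k) / im(∂_{k+1}) we obtain:

  H_0: rank C_0 − rank ∂_1 = 8 − 7 = 1, and the invariant factors of ∂_1 are all 1, so H_0 = Z.
  H_1: rank ker ∂_1 − rank ∂_2 = (24 − 7) − 15 = 2, and the invariant factors of ∂_2 are all 1, so H_1 = Z^2.
  H_2: rank ker ∂_2 − rank ∂_3 = (16 − 15) − 0 = 1, and there is no ∂_3, so H_2 = Z.

As a check, the Euler characteristic is 8 − 24 + 16 = 0, which agrees with 1 − 2 + 1 = 0.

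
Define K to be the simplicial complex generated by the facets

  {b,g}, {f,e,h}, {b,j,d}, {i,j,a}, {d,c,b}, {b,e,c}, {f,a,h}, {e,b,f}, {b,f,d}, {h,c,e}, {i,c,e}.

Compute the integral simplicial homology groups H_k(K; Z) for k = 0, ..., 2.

Fix the vertex order a < b < c < d < e < f < g < h < i < j and write every simplex with vertices in increasing order. Then dim K = 2 and the simplices of K are:

  0-simplices (10): a, b, c, d, e, f, g, h, i, j
  1-simplices (21): af, ah, ai, aj, bc, bd, be, bf, bg, bj, cd, ce, ch, ci, df, dj, ef, eh, ei, fh, ij
  2-simplices (10): afh, aij, bcd, bce, bdf, bdj, bef, ceh, cei, efh

Hence C_0 ≅ Z^10, C_1 ≅ Z^21, C_2 ≅ Z^10.

The boundary map ∂_1: C_1 → C_0 maps an edge to its endpoints' difference, ∂[p,q] = q − p. For instance
  ∂ch = h − c.
As a 10×21 matrix over Z this has rank 9, with invariant factors (1,1,1,1,1,1,1,1,1).

∂_2: C_2 → C_1 sends each 2-simplex [p,q,r] to [q,r] − [p,r] + [p,q]. For instance
  ∂bcd = cd − bd + bc,
  ∂bce = ce − be + bc.
The resulting 21×10 matrix has rank 10, and its Smith normal form has invariant factors (1,1,1,1,1,1,1,1,1,1).

Reading off H_k = ker ∂_k / im ∂_{k+1}:

  H_0: rank C_0 − rank ∂_1 = 10 − 9 = 1, and the invariant factors of ∂_1 are all 1, so H_0 = Z.
  H_1: rank ker ∂_1 − rank ∂_2 = (21 − 9) − 10 = 2, and the invariant factors of ∂_2 are all 1, so H_1 = Z^2.
  H_2: rank ker ∂_2 − rank ∂_3 = (10 − 10) − 0 = 0, and there is no ∂_3, so H_2 = 0.

As a check, the Euler characteristic is 10 − 21 + 10 = -1, which agrees with 1 − 2 + 0 = -1.

H_0 = Z,  H_1 = Z^2,  H_2 = 0.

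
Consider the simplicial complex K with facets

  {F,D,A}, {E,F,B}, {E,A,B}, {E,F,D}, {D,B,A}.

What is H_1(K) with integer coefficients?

H_1 = Z.

Order the vertices as A < B < D < E < F. Listing each simplex with vertices in this order, K has dimension 2 with simplices:

  0-simplices (5): A, B, D, E, F
  1-simplices (10): AB, AD, AE, AF, BD, BE, BF, DE, DF, EF
  2-simplices (5): ABD, ABE, ADF, BEF, DEF

so the chain groups are C_0 ≅ Z^5, C_1 ≅ Z^10, C_2 ≅ Z^5.

The boundary map ∂_1: C_1 → C_0 sends each edge [p,q] (with p < q) to q − p.
The resulting 5×10 matrix has rank 4, and its Smith normal form has invariant factors (1,1,1,1).

∂_2: C_2 → C_1 sends each 2-simplex [p,q,r] to [q,r] − [p,r] + [p,q]. For instance
  ∂BEF = EF − BF + BE,
  ∂DEF = EF − DF + DE.
The 10×5 boundary matrix has rank 5 and Smith normal form diag(1,1,1,1,1).

Now H_k = ker ∂_k / im ∂_{k+1}, so:

  H_1: rank ker ∂_1 − rank ∂_2 = (10 − 4) − 5 = 1, and the invariant factors of ∂_2 are all 1, so H_1 ≅ Z.

(K is a triangulation of the Möbius band.)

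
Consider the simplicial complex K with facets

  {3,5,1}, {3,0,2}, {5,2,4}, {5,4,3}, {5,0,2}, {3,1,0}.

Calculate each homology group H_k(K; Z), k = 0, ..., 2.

We work with the vertex ordering 0 < 1 < 2 < 3 < 4 < 5. The simplices of K, each written with vertices in increasing order, are:

  0-simplices (6): [0], [1], [2], [3], [4], [5]
  1-simplices (12): [0,1], [0,2], [0,3], [0,5], [1,3], [1,5], [2,3], [2,4], [2,5], [3,4], [3,5], [4,5]
  2-simplices (6): [0,1,3], [0,2,3], [0,2,5], [1,3,5], [2,4,5], [3,4,5]

so the chain groups are C_0 ≅ Z^6, C_1 ≅ Z^12, C_2 ≅ Z^6.

The boundary map ∂_1: C_1 → C_0 is given by ∂[p,q] = [q] − [p]. For instance
  ∂[3,5] = [5] − [3].
The 6×12 boundary matrix has rank 5 and Smith normal form diag(1,1,1,1,1).

Boundary ∂_2: C_2 → C_1 maps a triangle to the signed sum of its edges. For instance
  ∂[2,4,5] = [4,5] − [2,5] + [2,4],
  ∂[0,1,3] = [1,3] − [0,3] + [0,1].
The 12×6 boundary matrix has rank 6 and Smith normal form diag(1,1,1,1,1,1).

Now H_k = ker ∂_k / im ∂_{k+1}, so:

  H_0: rank C_0 − rank ∂_1 = 6 − 5 = 1, and the invariant factors of ∂_1 are all 1, so H_0 = Z.
  H_1: rank ker ∂_1 − rank ∂_2 = (12 − 5) − 6 = 1, and the invariant factors of ∂_2 are all 1, so H_1 = Z.
  H_2: rank ker ∂_2 − rank ∂_3 = (6 − 6) − 0 = 0, and there is no ∂_3, so H_2 = 0.

(K is a triangulation of the cylinder S^1 x I.)

H_0 = Z,  H_1 = Z,  H_2 = 0.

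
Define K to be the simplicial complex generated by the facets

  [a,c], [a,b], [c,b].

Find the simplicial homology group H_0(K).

K has 3 vertices, 3 edges.
rank ∂_0 = 0, rank ∂_1 = 2 ⇒ b_0 = 3 − 0 − 2 = 1; all invariant factors of ∂_1 are 1 so no torsion. So H_0 = Z.

H_0 = Z.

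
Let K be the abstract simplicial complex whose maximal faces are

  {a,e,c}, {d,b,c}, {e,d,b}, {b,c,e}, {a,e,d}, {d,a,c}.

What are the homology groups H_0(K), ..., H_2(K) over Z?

Fix the vertex order a < b < c < d < e and write every simplex with vertices in increasing order. Then dim K = 2 and the simplices of K are:

  0-simplices (5): a, b, c, d, e
  1-simplices (9): ac, ad, ae, bc, bd, be, cd, ce, de
  2-simplices (6): acd, ace, ade, bcd, bce, bde

so the chain groups are C_0 ≅ Z^5, C_1 ≅ Z^9, C_2 ≅ Z^6.

∂_1: C_1 → C_0 maps an edge to its endpoints' difference, ∂[p,q] = q − p. For instance
  ∂be = e − b.
This gives a 5×9 integer matrix of rank 4; reducing to Smith normal form yields diagonal entries (1,1,1,1).

Boundary ∂_2: C_2 → C_1 sends each 2-simplex [p,q,r] to [q,r] − [p,r] + [p,q]. For instance
  ∂acd = cd − ad + ac,
  ∂ace = ce − ae + ac.
The 9×6 boundary matrix has rank 5 and Smith normal form diag(1,1,1,1,1).

Reading off H_k = ker ∂_k / im ∂_{k+1}:

  H_0: rank C_0 − rank ∂_1 = 5 − 4 = 1, and the invariant factors of ∂_1 are all 1, so H_0 = Z.
  H_1: rank ker ∂_1 − rank ∂_2 = (9 − 4) − 5 = 0, and the invariant factors of ∂_2 are all 1, so H_1 = 0.
  H_2: rank ker ∂_2 − rank ∂_3 = (6 − 5) − 0 = 1, and there is no ∂_3, so H_2 = Z.

H_0 ≅ Z,  H_1 = 0,  H_2 ≅ Z.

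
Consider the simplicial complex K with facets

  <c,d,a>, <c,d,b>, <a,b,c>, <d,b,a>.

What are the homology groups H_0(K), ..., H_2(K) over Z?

Fix the vertex order a < b < c < d and write every simplex with vertices in increasing order. Then dim K = 2 and the simplices of K are:

  0-simplices (4): a, b, c, d
  1-simplices (6): ab, ac, ad, bc, bd, cd
  2-simplices (4): abc, abd, acd, bcd

so the chain groups are C_0 ≅ Z^4, C_1 ≅ Z^6, C_2 ≅ Z^4.

The boundary map ∂_1: C_1 → C_0 is given by ∂[p,q] = [q] − [p]. For instance
  ∂ad = d − a.
The 4×6 boundary matrix has rank 3 and Smith normal form diag(1,1,1).

∂_2: C_2 → C_1 sends each 2-simplex [p,q,r] to [q,r] − [p,r] + [p,q]. For instance
  ∂abd = bd − ad + ab,
  ∂abc = bc − ac + ab.
The resulting 6×4 matrix has rank 3, and its Smith normal form has invariant factors (1,1,1).

Computing H_k = (kernel of ∂_k) / (image of ∂_{k+1}):

  H_0: rank C_0 − rank ∂_1 = 4 − 3 = 1, and the invariant factors of ∂_1 are all 1, so H_0 = Z.
  H_1: rank ker ∂_1 − rank ∂_2 = (6 − 3) − 3 = 0, and the invariant factors of ∂_2 are all 1, so H_1 = 0.
  H_2: rank ker ∂_2 − rank ∂_3 = (4 − 3) − 0 = 1, and there is no ∂_3, so H_2 = Z.

As a check, the Euler characteristic is 4 − 6 + 4 = 2, which agrees with 1 − 0 + 1 = 2.
(K is a triangulation of the 2-sphere S^2.)

H_0 = Z,  H_1 = 0,  H_2 = Z.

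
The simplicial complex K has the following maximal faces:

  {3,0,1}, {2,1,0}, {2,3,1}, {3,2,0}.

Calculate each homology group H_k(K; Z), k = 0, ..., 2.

Fix the vertex order 0 < 1 < 2 < 3 and write every simplex with vertices in increasing order. Then dim K = 2 and the simplices of K are:

  0-simplices (4): [0], [1], [2], [3]
  1-simplices (6): [0,1], [0,2], [0,3], [1,2], [1,3], [2,3]
  2-simplices (4): [0,1,2], [0,1,3], [0,2,3], [1,2,3]

so the chain groups are C_0 ≅ Z^4, C_1 ≅ Z^6, C_2 ≅ Z^4.

∂_1: C_1 → C_0 maps an edge to its endpoints' difference, ∂[p,q] = q − p. For instance
  ∂[0,2] = [2] − [0].
This gives a 4×6 integer matrix of rank 3; reducing to Smith normal form yields diagonal entries (1,1,1).

Boundary ∂_2: C_2 → C_1 acts by ∂[p,q,r] = [q,r] − [p,r] + [p,q]. For instance
  ∂[0,1,3] = [1,3] − [0,3] + [0,1],
  ∂[0,1,2] = [1,2] − [0,2] + [0,1].
The resulting 6×4 matrix has rank 3, and its Smith normal form has invariant factors (1,1,1).

Now H_k = ker ∂_k / im ∂_{k+1}, so:

  H_0: rank C_0 − rank ∂_1 = 4 − 3 = 1, and the invariant factors of ∂_1 are all 1, so H_0 = Z.
  H_1: rank ker ∂_1 − rank ∂_2 = (6 − 3) − 3 = 0, and the invariant factors of ∂_2 are all 1, so H_1 = 0.
  H_2: rank ker ∂_2 − rank ∂_3 = (4 − 3) − 0 = 1, and there is no ∂_3, so H_2 = Z.

H_0 ≅ Z,  H_1 = 0,  H_2 ≅ Z.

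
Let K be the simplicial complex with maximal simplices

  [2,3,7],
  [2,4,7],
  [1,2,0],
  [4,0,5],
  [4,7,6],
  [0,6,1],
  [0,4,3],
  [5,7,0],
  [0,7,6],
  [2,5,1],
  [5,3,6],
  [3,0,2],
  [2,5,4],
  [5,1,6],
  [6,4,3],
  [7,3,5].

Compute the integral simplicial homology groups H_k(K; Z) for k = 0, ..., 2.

Fix the vertex order 0 < 1 < 2 < 3 < 4 < 5 < 6 < 7 and write every simplex with vertices in increasing order. Then dim K = 2 and the simplices of K are:

  0-simplices (8): [0], [1], [2], [3], [4], [5], [6], [7]
  1-simplices (24): (24 of them)
  2-simplices (16): [0,1,2], [0,1,6], [0,2,3], [0,3,4], [0,4,5], [0,5,7], [0,6,7], [1,2,5], [1,5,6], [2,3,7], [2,4,5], [2,4,7], [3,4,6], [3,5,6], [3,5,7], [4,6,7]

Hence C_0 ≅ Z^8, C_1 ≅ Z^24, C_2 ≅ Z^16.

∂_1: C_1 → C_0 maps an edge to its endpoints' difference, ∂[p,q] = q − p. For instance
  ∂[2,3] = [3] − [2].
This gives a 8×24 integer matrix of rank 7; reducing to Smith normal form yields diagonal entries (1,1,1,1,1,1,1).

The boundary map ∂_2: C_2 → C_1 sends each 2-simplex [p,q,r] to [q,r] − [p,r] + [p,q]. For instance
  ∂[2,3,7] = [3,7] − [2,7] + [2,3],
  ∂[3,5,6] = [5,6] − [3,6] + [3,5].
The 24×16 boundary matrix has rank 15 and Smith normal form diag(1,1,1,1,1,1,1,1,1,1,1,1,1,1,1).

From H_k ≅ ker(∂_k) / im(∂_{k+1}) we obtain:

  H_0: rank C_0 − rank ∂_1 = 8 − 7 = 1, and the invariant factors of ∂_1 are all 1, so H_0 ≅ Z.
  H_1: rank ker ∂_1 − rank ∂_2 = (24 − 7) − 15 = 2, and the invariant factors of ∂_2 are all 1, so H_1 ≅ Z^2.
  H_2: rank ker ∂_2 − rank ∂_3 = (16 − 15) − 0 = 1, and there is no ∂_3, so H_2 ≅ Z.

H_0 = Z,  H_1 = Z^2,  H_2 = Z.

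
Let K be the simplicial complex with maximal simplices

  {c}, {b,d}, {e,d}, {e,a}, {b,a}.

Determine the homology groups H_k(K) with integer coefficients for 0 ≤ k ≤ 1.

We work with the vertex ordering a < b < c < d < e. The simplices of K, each written with vertices in increasing order, are:

  0-simplices (5): a, b, c, d, e
  1-simplices (4): ab, ae, bd, de

so the chain groups are C_0 ≅ Z^5, C_1 ≅ Z^4.

∂_1: C_1 → C_0 sends each edge [p,q] (with p < q) to q − p.
The 5×4 boundary matrix has rank 3 and Smith normal form diag(1,1,1).

Now H_k = ker ∂_k / im ∂_{k+1}, so:

  H_0: rank C_0 − rank ∂_1 = 5 − 3 = 2, and the invariant factors of ∂_1 are all 1, so H_0 ≅ Z^2.
  H_1: rank ker ∂_1 − rank ∂_2 = (4 − 3) − 0 = 1, and there is no ∂_2, so H_1 ≅ Z.

H_0 = Z^2,  H_1 = Z.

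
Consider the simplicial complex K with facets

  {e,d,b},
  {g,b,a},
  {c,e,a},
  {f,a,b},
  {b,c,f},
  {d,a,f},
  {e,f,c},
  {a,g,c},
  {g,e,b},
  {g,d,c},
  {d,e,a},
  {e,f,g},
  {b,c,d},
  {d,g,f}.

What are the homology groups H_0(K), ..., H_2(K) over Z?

Take the total order a < b < c < d < e < f < g on the vertex set. Then K (dimension 2) consists of the simplices:

  0-simplices (7): a, b, c, d, e, f, g
  1-simplices (21): ab, ac, ad, ae, af, ag, bc, bd, be, bf, bg, cd, ce, cf, cg, de, df, dg, ef, eg, fg
  2-simplices (14): abf, abg, ace, acg, ade, adf, bcd, bcf, bde, beg, cdg, cef, dfg, efg

giving chain groups C_0 ≅ Z^7, C_1 ≅ Z^21, C_2 ≅ Z^14.

The boundary map ∂_1: C_1 → C_0 sends each edge [p,q] (with p < q) to q − p.
The 7×21 boundary matrix has rank 6 and Smith normal form diag(1,1,1,1,1,1).

Boundary ∂_2: C_2 → C_1 acts by ∂[p,q,r] = [q,r] − [p,r] + [p,q]. For instance
  ∂cdg = dg − cg + cd,
  ∂abg = bg − ag + ab.
The resulting 21×14 matrix has rank 13, and its Smith normal form has invariant factors (1,1,1,1,1,1,1,1,1,1,1,1,1).

Now H_k = ker ∂_k / im ∂_{k+1}, so:

  H_0: rank C_0 − rank ∂_1 = 7 − 6 = 1, and the invariant factors of ∂_1 are all 1, so H_0 = Z.
  H_1: rank ker ∂_1 − rank ∂_2 = (21 − 6) − 13 = 2, and the invariant factors of ∂_2 are all 1, so H_1 = Z^2.
  H_2: rank ker ∂_2 − rank ∂_3 = (14 − 13) − 0 = 1, and there is no ∂_3, so H_2 = Z.

As a check, the Euler characteristic is 7 − 21 + 14 = 0, which agrees with 1 − 2 + 1 = 0.
(K is a triangulation of the torus T^2.)

H_0 = Z,  H_1 = Z^2,  H_2 = Z.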